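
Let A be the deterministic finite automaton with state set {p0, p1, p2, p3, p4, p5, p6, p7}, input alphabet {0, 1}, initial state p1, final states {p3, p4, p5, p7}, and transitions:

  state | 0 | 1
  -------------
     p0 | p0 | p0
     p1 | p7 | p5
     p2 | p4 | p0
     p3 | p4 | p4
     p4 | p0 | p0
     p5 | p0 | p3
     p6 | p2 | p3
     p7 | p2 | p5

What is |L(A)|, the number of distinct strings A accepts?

10

The useful subgraph on states {p1, p2, p3, p4, p5, p7} is acyclic, so L(A) is finite; the longest accepting path visits 5 useful states, giving maximum string length 4.
Counting accepting paths from p1 by length: 2 of length 1, 2 of length 2, 4 of length 3, 2 of length 4. Total 10.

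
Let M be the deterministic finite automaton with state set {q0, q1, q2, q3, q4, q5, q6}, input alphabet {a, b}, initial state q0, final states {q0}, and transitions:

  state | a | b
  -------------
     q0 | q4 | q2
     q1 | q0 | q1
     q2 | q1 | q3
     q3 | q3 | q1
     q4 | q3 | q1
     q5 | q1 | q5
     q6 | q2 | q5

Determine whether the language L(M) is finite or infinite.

infinite

State q0 is reachable from the start and can reach an accepting state, and it lies on the cycle q0 → q2 → q1 → q0.
Traversing that cycle any number of times yields accepted strings of unbounded length, so the language is infinite.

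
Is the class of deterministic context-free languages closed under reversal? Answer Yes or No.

No

L = {c bⁿaⁿ : n≥0} ∪ {d b²ⁿaⁿ : n≥0} is a DCFL: the first symbol tells a deterministic PDA whether to pop one or two b's per a. Its reversal Lᴿ = {aⁿbⁿ c : n≥0} ∪ {aⁿb²ⁿ d : n≥0} is not. DCFLs are closed under right quotient by regular languages, and Lᴿ/{c, d} = {aⁿbⁿ : n≥0} ∪ {aⁿb²ⁿ : n≥0} — the standard context-free language accepted by no deterministic PDA (intuitively the machine would have to commit to a b-to-a ratio before the distinguishing marker arrives; formally, a DPDA for it would have a single run on aⁿb²ⁿ, accepting after the prefix aⁿbⁿ and accepting again after n more b's; an ordinary PDA that simulates it on a's and b's and, at any moment when it is accepting, may switch to reading only a fresh letter e while feeding each e to the simulation as a b, would accept aⁱbʲeᵏ (k≥1) exactly when both aⁱbʲ and aⁱbʲ⁺ᵏ are in the language, i.e. its language intersected with the regular set a*b*e⁺ would be exactly {aⁿbⁿeⁿ : n≥1} — impossible, since context-free languages are closed under intersection with regular sets and {aⁿbⁿeⁿ} is not context-free). So Lᴿ cannot be a DCFL.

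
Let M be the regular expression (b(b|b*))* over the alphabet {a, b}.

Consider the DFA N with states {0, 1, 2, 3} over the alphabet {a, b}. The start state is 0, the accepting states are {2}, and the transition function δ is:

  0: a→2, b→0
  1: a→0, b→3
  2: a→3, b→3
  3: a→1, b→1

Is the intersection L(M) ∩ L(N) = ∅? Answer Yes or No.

Converting the expression M to a DFA (subset construction, then merging equivalent states) gives the minimal DFA with states {m0, m1}, start state m0, accepting states {m0} and transitions m0: a→m1, b→m0; m1: a→m1, b→m1.
Exploring the product automaton M × N from the start pair (m0, 0), following both machines on each input symbol, reaches 5 state pairs: (m0, 0), (m1, 2), (m1, 3), (m1, 1), (m1, 0).
M accepts in {m0} and N accepts in {2}; no reachable pair has both components accepting, so no string drives both machines to acceptance simultaneously and L(M) ∩ L(N) = ∅.
So no string is accepted by both, and the intersection is empty.

Yes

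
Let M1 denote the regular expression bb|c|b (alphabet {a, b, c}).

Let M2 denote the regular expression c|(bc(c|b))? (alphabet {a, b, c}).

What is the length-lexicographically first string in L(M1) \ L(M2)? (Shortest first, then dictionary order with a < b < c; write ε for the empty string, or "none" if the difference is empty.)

b

The string b is accepted by M1 but not by M2.
No shorter string lies in the difference, and b is the lexicographically first length-1 string in L(M1) \ L(M2).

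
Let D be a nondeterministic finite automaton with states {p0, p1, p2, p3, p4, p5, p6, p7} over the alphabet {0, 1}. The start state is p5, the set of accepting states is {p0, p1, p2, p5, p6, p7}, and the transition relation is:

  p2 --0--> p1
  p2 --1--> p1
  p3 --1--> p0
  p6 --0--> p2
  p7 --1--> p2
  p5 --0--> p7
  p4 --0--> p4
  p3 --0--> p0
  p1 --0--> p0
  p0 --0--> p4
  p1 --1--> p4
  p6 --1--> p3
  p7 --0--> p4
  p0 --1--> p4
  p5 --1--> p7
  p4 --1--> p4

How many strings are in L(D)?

13

The useful subgraph on states {p0, p1, p2, p5, p7} is acyclic, so L(D) is finite; the longest accepting path visits 5 useful states, giving maximum string length 4.
Counting accepting paths from p5 by length: 1 of length 0, 2 of length 1, 2 of length 2, 4 of length 3, 4 of length 4. Total 13.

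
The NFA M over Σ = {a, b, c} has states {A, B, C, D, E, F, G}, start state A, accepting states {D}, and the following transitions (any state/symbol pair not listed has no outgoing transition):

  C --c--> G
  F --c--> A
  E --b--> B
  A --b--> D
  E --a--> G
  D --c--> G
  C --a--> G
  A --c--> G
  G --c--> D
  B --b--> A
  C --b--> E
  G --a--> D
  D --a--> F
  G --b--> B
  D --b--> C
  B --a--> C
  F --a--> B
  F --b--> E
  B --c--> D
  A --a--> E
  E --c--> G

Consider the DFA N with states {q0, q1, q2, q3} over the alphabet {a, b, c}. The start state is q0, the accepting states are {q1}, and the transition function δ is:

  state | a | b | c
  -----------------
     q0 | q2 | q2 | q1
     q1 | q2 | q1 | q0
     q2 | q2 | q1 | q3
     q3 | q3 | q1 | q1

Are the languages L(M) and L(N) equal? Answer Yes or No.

No

The string b is accepted by M but rejected by N.
So L(M) ≠ L(N).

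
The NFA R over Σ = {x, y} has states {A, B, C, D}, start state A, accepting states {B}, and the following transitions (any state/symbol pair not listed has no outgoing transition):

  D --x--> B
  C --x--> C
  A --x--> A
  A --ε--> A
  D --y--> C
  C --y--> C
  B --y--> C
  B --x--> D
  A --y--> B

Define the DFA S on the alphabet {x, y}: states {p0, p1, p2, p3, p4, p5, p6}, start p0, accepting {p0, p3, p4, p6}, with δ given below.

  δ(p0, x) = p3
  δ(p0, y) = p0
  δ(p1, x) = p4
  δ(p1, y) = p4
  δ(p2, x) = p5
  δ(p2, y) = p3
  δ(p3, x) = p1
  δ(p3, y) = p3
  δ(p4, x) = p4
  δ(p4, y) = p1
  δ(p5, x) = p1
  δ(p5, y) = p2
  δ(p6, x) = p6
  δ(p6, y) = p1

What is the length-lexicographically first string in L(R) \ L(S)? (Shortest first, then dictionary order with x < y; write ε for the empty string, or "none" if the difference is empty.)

yxx

The string yxx is accepted by R but not by S.
No shorter string lies in the difference, and yxx is the lexicographically first length-3 string in L(R) \ L(S).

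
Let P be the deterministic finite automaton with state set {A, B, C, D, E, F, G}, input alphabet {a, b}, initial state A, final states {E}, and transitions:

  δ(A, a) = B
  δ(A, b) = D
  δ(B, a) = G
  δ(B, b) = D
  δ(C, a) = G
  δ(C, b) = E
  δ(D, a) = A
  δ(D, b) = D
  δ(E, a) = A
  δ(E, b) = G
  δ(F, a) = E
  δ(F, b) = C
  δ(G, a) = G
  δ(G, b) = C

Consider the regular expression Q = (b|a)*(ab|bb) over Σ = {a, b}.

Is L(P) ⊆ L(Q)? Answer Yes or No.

Converting the expression Q to a DFA (subset construction, then merging equivalent states) gives the minimal DFA with states {q0, q1, q2}, start state q0, accepting states {q2} and transitions q0: a→q1, b→q1; q1: a→q1, b→q2; q2: a→q1, b→q2.
Exploring the product automaton P × Q from the start pair (A, q0), following both machines on each input symbol, reaches 9 state pairs: (A, q0), (B, q1), (D, q1), (G, q1), (D, q2), (A, q1), (C, q2), (E, q2), (G, q2).
P accepts in {E} and Q accepts in {q2}. The reachable pairs whose P-component is accepting are (E, q2); in each of them the Q-component is accepting too, so the product for L(P) \ L(Q) (P-component accepting, Q-component rejecting) has no reachable accepting pair and the difference is empty.
Hence every string in L(P) is also in L(Q).

Yes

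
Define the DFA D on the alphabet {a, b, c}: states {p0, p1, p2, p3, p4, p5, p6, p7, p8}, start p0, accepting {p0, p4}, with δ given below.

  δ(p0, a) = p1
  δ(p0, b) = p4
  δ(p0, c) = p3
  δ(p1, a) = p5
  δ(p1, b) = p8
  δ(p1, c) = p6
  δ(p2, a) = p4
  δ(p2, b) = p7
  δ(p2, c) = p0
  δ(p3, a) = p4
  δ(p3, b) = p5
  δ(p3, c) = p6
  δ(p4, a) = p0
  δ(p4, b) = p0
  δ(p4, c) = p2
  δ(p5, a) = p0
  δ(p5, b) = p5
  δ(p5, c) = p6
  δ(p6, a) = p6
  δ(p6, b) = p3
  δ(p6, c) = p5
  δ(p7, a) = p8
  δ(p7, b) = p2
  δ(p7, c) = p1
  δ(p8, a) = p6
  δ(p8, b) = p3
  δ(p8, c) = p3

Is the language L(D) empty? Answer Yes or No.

No

The empty string ε is accepted: the run p0 ends in the accepting state p0.
Since at least one string is accepted, L(D) is not empty.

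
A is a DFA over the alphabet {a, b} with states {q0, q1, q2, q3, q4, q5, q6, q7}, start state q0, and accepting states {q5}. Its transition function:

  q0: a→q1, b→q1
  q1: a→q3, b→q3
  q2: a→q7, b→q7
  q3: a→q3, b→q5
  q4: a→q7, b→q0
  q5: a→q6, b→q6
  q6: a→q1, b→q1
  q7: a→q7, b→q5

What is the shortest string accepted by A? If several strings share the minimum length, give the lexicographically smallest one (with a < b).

aab

A breadth-first search from q0 reaches an accepting state first via the path q0 → q1 → q3 → q5 on input aab.
No string of length < 3 is accepted (BFS exhausts all shorter strings without reaching an accepting state), and aab is the lexicographically least accepting string of length 3.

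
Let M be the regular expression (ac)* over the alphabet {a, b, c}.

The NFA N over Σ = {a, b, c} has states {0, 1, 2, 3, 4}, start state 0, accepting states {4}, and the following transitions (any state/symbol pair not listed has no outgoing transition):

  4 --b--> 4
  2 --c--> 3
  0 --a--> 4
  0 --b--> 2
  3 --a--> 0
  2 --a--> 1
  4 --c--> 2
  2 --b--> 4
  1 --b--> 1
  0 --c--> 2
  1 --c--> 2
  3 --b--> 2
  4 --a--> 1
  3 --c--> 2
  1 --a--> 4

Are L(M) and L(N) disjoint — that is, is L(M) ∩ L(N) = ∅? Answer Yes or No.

Converting the expression M to a DFA (subset construction, then merging equivalent states) gives the minimal DFA with states {m0, m1, m2}, start state m0, accepting states {m0} and transitions m0: a→m1, b→m2, c→m2; m1: a→m2, b→m2, c→m0; m2: a→m2, b→m2, c→m2.
Exploring the product automaton M × N from the start pair (m0, 0), following both machines on each input symbol, reaches 9 state pairs: (m0, 0), (m1, 4), (m2, 2), (m2, 1), (m2, 4), (m0, 2), (m2, 3), (m1, 1), (m2, 0).
M accepts in {m0} and N accepts in {4}; no reachable pair has both components accepting, so no string drives both machines to acceptance simultaneously and L(M) ∩ L(N) = ∅.
So no string is accepted by both, and the intersection is empty.

Yes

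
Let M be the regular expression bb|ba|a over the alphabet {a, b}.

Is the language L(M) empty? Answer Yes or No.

The string a matches the expression, so it belongs to L(M).
Since L(M) contains at least one string, it is not empty.

No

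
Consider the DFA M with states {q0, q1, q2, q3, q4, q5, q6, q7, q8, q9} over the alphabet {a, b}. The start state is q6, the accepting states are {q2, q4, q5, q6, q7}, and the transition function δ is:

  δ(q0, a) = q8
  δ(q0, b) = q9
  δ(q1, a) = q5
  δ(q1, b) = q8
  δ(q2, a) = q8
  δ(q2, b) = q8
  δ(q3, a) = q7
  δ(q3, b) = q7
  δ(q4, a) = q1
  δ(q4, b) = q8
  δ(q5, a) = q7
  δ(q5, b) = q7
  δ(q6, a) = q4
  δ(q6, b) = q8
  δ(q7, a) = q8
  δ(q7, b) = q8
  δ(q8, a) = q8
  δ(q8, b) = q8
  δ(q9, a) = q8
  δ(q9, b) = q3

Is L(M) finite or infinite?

finite

The useful states (reachable from q6 and able to reach an accepting state) are {q1, q4, q5, q6, q7}.
Restricted to these states the transition graph has no cycle, so every accepting path has bounded length and L is finite.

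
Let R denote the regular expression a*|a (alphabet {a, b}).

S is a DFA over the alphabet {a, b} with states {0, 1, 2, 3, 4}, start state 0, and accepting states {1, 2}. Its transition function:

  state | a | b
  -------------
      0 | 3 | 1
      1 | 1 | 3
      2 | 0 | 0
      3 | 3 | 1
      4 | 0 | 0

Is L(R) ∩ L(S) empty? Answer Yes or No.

Converting the expression R to a DFA (subset construction, then merging equivalent states) gives the minimal DFA with states {r0, r1}, start state r0, accepting states {r0} and transitions r0: a→r0, b→r1; r1: a→r1, b→r1.
Exploring the product automaton R × S from the start pair (r0, 0), following both machines on each input symbol, reaches 4 state pairs: (r0, 0), (r0, 3), (r1, 1), (r1, 3).
R accepts in {r0} and S accepts in {1, 2}; no reachable pair has both components accepting, so no string drives both machines to acceptance simultaneously and L(R) ∩ L(S) = ∅.
So no string is accepted by both, and the intersection is empty.

Yes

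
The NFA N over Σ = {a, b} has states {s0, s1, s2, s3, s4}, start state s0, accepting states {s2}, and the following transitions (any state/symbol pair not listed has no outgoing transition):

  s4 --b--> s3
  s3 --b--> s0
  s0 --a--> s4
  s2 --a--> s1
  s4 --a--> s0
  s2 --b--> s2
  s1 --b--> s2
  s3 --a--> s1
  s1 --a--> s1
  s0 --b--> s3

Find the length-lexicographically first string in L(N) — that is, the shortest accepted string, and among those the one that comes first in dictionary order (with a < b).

bab

A breadth-first search from s0 reaches an accepting state first via the path s0 → s3 → s1 → s2 on input bab.
No string of length < 3 is accepted (BFS exhausts all shorter strings without reaching an accepting state), and bab is the lexicographically least accepting string of length 3.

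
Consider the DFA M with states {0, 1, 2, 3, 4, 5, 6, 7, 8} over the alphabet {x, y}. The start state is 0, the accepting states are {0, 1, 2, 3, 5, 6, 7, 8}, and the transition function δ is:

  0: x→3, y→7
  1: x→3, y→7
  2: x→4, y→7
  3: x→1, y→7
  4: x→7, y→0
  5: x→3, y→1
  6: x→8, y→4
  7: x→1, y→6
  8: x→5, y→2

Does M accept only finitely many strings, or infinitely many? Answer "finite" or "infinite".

infinite

State 3 is reachable from the start and can reach an accepting state, and it lies on the cycle 3 → 1 → 3.
Traversing that cycle any number of times yields accepted strings of unbounded length, so the language is infinite.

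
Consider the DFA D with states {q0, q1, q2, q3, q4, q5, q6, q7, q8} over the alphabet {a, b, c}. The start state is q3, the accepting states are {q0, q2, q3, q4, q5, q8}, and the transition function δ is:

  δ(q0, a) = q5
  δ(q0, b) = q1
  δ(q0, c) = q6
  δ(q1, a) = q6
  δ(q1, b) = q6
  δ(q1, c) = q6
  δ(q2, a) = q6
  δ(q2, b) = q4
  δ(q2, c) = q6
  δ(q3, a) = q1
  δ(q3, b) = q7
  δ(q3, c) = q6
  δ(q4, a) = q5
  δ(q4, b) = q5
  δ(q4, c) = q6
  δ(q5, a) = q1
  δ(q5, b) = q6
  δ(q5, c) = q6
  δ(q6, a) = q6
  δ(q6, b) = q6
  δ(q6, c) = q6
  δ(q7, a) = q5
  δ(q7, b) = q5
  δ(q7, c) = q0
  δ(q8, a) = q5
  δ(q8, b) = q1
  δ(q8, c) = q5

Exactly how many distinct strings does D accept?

5

The useful subgraph on states {q0, q3, q5, q7} is acyclic, so L(D) is finite; the longest accepting path visits 4 useful states, giving maximum string length 3.
Counting accepting paths from q3 by length: 1 of length 0, 3 of length 2, 1 of length 3. Total 5.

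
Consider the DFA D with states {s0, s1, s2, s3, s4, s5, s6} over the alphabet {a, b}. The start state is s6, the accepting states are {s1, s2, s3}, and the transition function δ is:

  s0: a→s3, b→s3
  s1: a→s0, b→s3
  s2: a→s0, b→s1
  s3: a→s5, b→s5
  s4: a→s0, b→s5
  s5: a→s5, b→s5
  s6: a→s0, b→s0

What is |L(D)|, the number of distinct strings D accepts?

The useful subgraph on states {s0, s3, s6} is acyclic, so L(D) is finite; the longest accepting path visits 3 useful states, giving maximum string length 2.
Counting accepting paths from s6 by length: 4 of length 2. Total 4.

4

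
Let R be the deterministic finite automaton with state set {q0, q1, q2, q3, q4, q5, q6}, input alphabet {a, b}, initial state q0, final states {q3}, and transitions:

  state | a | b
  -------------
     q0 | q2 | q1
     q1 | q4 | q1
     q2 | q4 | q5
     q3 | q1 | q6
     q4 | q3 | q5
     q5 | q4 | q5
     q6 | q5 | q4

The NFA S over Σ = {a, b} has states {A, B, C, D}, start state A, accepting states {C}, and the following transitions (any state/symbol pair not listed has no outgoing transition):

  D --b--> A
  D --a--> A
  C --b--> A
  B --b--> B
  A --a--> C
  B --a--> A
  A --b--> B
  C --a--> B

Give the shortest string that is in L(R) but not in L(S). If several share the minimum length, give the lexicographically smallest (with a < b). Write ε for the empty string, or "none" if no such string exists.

aaa

The string aaa is accepted by R but not by S.
No shorter string lies in the difference, and aaa is the lexicographically first length-3 string in L(R) \ L(S).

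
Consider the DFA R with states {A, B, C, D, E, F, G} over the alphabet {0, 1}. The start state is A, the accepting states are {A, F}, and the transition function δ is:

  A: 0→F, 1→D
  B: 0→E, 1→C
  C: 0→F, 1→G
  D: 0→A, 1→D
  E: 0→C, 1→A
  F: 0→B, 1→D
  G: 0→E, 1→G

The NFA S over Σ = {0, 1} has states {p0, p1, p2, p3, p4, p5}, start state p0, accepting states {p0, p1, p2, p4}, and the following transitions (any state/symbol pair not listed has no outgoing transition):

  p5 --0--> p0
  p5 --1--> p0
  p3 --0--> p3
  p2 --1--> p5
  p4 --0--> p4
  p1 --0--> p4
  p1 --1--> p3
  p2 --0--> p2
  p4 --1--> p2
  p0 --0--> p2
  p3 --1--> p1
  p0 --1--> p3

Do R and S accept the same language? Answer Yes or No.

The string 10 is accepted by R but rejected by S.
So L(R) ≠ L(S).

No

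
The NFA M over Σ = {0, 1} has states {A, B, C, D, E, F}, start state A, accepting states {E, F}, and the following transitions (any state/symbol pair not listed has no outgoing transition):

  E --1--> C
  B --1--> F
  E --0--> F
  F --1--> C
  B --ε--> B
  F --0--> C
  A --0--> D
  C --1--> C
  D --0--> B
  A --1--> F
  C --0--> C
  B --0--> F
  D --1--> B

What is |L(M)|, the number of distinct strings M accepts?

5

The useful subgraph on states {A, B, D, F} is acyclic, so L(M) is finite; the longest accepting path visits 4 useful states, giving maximum string length 3.
Counting accepting paths from A by length: 1 of length 1, 4 of length 3. Total 5.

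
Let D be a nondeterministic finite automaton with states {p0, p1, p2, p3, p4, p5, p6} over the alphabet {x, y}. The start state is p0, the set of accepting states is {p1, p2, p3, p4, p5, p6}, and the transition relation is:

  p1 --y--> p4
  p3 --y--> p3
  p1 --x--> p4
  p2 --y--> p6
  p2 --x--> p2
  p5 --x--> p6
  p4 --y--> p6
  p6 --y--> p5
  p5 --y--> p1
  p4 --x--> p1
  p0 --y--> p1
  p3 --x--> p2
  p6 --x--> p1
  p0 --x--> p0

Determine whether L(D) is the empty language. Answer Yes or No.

No

The string y is accepted: the run p0 → p1 ends in the accepting state p1.
Since at least one string is accepted, L(D) is not empty.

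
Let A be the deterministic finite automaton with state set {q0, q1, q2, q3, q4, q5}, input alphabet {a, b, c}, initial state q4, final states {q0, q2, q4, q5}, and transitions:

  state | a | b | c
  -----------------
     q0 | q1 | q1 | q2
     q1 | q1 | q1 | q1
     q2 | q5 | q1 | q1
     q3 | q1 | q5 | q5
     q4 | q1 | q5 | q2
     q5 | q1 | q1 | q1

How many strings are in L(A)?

The useful subgraph on states {q2, q4, q5} is acyclic, so L(A) is finite; the longest accepting path visits 3 useful states, giving maximum string length 2.
Counting accepting paths from q4 by length: 1 of length 0, 2 of length 1, 1 of length 2. Total 4.

4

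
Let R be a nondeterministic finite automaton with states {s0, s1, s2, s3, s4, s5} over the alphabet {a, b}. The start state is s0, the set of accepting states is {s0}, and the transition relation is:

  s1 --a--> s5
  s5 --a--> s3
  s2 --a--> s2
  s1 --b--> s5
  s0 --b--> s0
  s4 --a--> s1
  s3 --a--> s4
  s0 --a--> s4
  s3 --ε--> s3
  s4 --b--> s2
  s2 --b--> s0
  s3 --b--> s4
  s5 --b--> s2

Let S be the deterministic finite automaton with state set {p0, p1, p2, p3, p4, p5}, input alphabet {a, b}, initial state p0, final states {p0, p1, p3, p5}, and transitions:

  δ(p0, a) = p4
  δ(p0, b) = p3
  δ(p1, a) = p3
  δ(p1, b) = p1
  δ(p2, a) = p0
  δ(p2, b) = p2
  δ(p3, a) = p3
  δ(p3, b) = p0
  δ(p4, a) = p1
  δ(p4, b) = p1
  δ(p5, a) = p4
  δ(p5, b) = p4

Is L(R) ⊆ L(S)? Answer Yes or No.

Exploring the product automaton R × S from the start pair (s0, p0), following both machines on each input symbol, reaches 19 state pairs: (s0, p0), (s4, p4), (s0, p3), (s1, p1), (s2, p1), (s4, p3), (s5, p3), (s5, p1), (s2, p3), (s0, p1), (s1, p3), (s2, p0), (s3, p3), (s5, p0), (s2, p4), (s4, p0), (s3, p4), (s1, p4), (s4, p1).
R accepts in {s0} and S accepts in {p0, p1, p3, p5}. The reachable pairs whose R-component is accepting are (s0, p0), (s0, p3), (s0, p1); in each of them the S-component is accepting too, so the product for L(R) \ L(S) (R-component accepting, S-component rejecting) has no reachable accepting pair and the difference is empty.
Hence every string in L(R) is also in L(S).

Yes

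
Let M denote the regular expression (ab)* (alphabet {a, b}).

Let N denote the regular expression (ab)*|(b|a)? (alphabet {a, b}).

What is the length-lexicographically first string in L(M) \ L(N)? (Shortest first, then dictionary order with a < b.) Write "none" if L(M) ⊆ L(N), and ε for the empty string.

none

Converting the expression M to a DFA (subset construction, then merging equivalent states) gives the minimal DFA with states {m0, m1, m2}, start state m0, accepting states {m0} and transitions m0: a→m1, b→m2; m1: a→m2, b→m0; m2: a→m2, b→m2.
Converting the expression N to a DFA (subset construction, then merging equivalent states) gives the minimal DFA with states {n0, n1, n2, n3, n4, n5}, start state n0, accepting states {n0, n1, n2, n4} and transitions n0: a→n1, b→n2; n1: a→n3, b→n4; n2: a→n3, b→n3; n3: a→n3, b→n3; n4: a→n5, b→n3; n5: a→n3, b→n4.
Exploring the product automaton M × N from the start pair (m0, n0), following both machines on each input symbol, reaches 6 state pairs: (m0, n0), (m1, n1), (m2, n2), (m2, n3), (m0, n4), (m1, n5).
M accepts in {m0} and N accepts in {n0, n1, n2, n4}. The reachable pairs whose M-component is accepting are (m0, n0), (m0, n4); in each of them the N-component is accepting too, so the product for L(M) \ L(N) (M-component accepting, N-component rejecting) has no reachable accepting pair and the difference is empty.
So every string accepted by M is also accepted by N: L(M) \ L(N) = ∅ and there is no such string.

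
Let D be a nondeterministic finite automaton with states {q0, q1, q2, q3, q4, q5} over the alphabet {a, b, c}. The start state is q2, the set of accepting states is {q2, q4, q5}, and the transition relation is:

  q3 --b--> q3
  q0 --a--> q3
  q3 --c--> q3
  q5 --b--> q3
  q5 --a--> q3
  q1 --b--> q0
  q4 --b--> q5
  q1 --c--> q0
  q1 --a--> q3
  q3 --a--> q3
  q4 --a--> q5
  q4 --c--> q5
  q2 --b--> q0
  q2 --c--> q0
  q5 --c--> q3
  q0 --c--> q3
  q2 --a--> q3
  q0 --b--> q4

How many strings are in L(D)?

9

The useful subgraph on states {q0, q2, q4, q5} is acyclic, so L(D) is finite; the longest accepting path visits 4 useful states, giving maximum string length 3.
Counting accepting paths from q2 by length: 1 of length 0, 2 of length 2, 6 of length 3. Total 9.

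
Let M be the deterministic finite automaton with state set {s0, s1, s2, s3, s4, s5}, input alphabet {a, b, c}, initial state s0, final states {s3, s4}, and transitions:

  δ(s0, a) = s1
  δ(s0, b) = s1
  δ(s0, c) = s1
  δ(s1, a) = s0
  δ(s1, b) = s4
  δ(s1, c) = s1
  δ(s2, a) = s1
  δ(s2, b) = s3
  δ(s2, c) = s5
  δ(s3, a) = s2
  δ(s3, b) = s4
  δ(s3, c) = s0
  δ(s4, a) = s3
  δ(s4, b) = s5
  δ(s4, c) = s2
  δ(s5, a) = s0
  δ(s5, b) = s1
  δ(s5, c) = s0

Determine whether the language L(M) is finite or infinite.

State s0 is reachable from the start and can reach an accepting state, and it lies on the cycle s0 → s1 → s0.
Traversing that cycle any number of times yields accepted strings of unbounded length, so the language is infinite.

infinite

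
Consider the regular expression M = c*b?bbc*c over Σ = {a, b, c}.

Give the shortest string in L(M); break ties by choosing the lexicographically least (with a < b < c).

bbc

By inspection of the expression, no string of length less than 3 matches, and bbc is the lexicographically first match of length 3.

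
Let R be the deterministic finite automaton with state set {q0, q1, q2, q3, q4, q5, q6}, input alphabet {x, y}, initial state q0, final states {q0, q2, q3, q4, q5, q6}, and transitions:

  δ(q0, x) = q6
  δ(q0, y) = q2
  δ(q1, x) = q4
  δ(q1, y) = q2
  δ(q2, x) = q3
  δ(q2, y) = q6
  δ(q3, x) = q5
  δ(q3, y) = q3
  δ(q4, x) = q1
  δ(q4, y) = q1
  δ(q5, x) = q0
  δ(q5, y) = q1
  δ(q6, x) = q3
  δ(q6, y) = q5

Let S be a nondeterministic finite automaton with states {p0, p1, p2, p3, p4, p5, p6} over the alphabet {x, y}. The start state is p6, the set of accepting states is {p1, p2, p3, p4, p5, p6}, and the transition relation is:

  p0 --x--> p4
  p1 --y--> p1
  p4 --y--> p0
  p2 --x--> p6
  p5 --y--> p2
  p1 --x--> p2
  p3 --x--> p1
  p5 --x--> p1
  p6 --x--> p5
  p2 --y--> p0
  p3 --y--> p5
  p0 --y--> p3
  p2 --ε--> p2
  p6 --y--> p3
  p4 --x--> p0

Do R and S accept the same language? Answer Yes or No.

Yes

Exploring the product automaton R × S from the start pair (q0, p6), following both machines on each input symbol, reaches 7 state pairs: (q0, p6), (q6, p5), (q2, p3), (q3, p1), (q5, p2), (q1, p0), (q4, p4).
R accepts in {q0, q2, q3, q4, q5, q6} and S accepts in {p1, p2, p3, p4, p5, p6}. In every reachable pair the two components are either both accepting — (q0, p6), (q6, p5), (q2, p3), (q3, p1), (q5, p2), (q4, p4) — or both non-accepting, so no string is accepted by exactly one of the machines: L(R) \ L(S) and L(S) \ L(R) are both empty.
Hence every string is accepted by R iff it is accepted by S, and the two languages coincide.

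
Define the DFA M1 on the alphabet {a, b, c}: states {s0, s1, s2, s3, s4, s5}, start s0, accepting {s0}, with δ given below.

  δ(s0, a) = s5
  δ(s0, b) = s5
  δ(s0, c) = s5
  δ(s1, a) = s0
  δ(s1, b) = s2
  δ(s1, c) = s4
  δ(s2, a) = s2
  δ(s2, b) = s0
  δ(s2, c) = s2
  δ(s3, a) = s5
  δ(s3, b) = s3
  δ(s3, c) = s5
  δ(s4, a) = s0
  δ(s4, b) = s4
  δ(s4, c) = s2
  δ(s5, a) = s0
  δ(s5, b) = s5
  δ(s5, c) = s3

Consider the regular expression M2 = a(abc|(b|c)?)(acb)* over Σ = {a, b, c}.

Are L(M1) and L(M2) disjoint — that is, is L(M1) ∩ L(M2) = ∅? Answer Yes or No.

Converting the expression M2 to a DFA (subset construction, then merging equivalent states) gives the minimal DFA with states {r0, r1, r2, r3, r4, r5, r6, r7}, start state r0, accepting states {r1, r4} and transitions r0: a→r1, b→r2, c→r2; r1: a→r3, b→r4, c→r4; r2: a→r2, b→r2, c→r2; r3: a→r2, b→r5, c→r6; r4: a→r7, b→r2, c→r2; r5: a→r2, b→r2, c→r4; r6: a→r2, b→r4, c→r2; r7: a→r2, b→r2, c→r6.
Exploring the product automaton M1 × M2 from the start pair (s0, r0), following both machines on each input symbol, reaches 13 state pairs: (s0, r0), (s5, r1), (s5, r2), (s0, r3), (s5, r4), (s3, r4), (s0, r2), (s3, r2), (s5, r5), (s5, r6), (s0, r7), (s5, r7), (s3, r6).
M1 accepts in {s0} and M2 accepts in {r1, r4}; no reachable pair has both components accepting, so no string drives both machines to acceptance simultaneously and L(M1) ∩ L(M2) = ∅.
So no string is accepted by both, and the intersection is empty.

Yes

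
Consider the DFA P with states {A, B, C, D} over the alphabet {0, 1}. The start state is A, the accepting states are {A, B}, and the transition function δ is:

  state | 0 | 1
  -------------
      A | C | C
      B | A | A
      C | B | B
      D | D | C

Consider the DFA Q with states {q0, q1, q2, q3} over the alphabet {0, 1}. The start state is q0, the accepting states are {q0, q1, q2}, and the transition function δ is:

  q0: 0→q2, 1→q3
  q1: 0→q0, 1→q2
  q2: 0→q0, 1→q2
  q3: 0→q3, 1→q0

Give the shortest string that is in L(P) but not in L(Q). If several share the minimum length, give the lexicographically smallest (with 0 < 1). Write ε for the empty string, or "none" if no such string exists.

10

The string 10 is accepted by P but not by Q.
No shorter string lies in the difference, and 10 is the lexicographically first length-2 string in L(P) \ L(Q).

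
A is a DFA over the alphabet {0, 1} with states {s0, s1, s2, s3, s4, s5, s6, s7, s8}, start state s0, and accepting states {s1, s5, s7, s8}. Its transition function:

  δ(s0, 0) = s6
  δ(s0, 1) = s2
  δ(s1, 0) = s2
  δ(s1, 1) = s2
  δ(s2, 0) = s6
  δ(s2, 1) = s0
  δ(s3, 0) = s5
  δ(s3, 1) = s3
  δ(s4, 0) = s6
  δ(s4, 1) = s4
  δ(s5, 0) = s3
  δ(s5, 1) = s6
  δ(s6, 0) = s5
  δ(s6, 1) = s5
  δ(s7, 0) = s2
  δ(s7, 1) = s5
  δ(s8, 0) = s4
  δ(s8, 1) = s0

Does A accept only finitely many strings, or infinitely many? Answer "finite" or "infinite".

State s0 is reachable from the start and can reach an accepting state, and it lies on the cycle s0 → s2 → s0.
Traversing that cycle any number of times yields accepted strings of unbounded length, so the language is infinite.

infinite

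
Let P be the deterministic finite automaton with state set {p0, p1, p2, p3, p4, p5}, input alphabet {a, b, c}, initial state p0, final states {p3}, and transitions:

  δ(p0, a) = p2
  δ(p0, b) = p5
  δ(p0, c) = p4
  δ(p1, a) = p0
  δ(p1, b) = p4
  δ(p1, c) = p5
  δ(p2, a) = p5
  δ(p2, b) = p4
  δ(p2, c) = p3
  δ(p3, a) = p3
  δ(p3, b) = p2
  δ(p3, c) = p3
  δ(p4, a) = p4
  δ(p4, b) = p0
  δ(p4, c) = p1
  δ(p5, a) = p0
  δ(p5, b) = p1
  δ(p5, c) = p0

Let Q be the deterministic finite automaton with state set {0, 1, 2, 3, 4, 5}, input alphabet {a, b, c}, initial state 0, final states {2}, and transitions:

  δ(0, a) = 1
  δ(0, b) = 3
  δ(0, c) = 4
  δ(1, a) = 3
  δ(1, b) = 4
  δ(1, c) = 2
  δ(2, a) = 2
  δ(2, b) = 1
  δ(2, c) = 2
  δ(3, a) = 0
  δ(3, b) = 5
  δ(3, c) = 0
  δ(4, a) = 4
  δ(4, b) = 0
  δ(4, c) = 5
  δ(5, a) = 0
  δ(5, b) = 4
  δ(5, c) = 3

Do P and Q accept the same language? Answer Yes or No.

Exploring the product automaton P × Q from the start pair (p0, 0), following both machines on each input symbol, reaches 6 state pairs: (p0, 0), (p2, 1), (p5, 3), (p4, 4), (p3, 2), (p1, 5).
P accepts in {p3} and Q accepts in {2}. In every reachable pair the two components are either both accepting — (p3, 2) — or both non-accepting, so no string is accepted by exactly one of the machines: L(P) \ L(Q) and L(Q) \ L(P) are both empty.
Hence every string is accepted by P iff it is accepted by Q, and the two languages coincide.

Yes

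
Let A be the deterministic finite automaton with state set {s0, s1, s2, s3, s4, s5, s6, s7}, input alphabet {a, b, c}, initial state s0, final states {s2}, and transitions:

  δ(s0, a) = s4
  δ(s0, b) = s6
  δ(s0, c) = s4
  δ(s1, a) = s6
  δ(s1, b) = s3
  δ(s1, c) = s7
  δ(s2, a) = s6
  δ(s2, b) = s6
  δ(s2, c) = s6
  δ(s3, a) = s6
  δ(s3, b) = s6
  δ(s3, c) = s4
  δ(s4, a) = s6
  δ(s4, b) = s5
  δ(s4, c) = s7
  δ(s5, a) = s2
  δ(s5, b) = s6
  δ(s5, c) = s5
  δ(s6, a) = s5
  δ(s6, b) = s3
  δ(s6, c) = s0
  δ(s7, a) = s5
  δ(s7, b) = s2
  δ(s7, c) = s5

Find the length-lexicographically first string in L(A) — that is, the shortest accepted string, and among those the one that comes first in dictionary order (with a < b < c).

A breadth-first search from s0 reaches an accepting state first via the path s0 → s4 → s5 → s2 on input aba.
No string of length < 3 is accepted (BFS exhausts all shorter strings without reaching an accepting state), and aba is the lexicographically least accepting string of length 3.

aba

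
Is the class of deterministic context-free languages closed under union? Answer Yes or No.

No

{aⁿbⁿ : n≥0} and {aⁿb²ⁿ : n≥0} are each accepted by a deterministic PDA (push the a's; pop one per b, respectively one per two b's), but their union U is not. Suppose a DPDA M accepted U. Being deterministic, M has a single run on aⁿb²ⁿ, and since aⁿbⁿ ∈ U that run passes through an accepting configuration right after consuming the prefix aⁿbⁿ and then goes on to accept again after n more b's. Build an ordinary (nondeterministic) PDA M′ that simulates M on a's and b's and, at any moment when M is in an accepting state, may switch to a second mode in which it reads only c's, feeding each c to M as a b; M′ accepts when M does. Then M′ accepts aⁱbʲcᵏ (k≥1) exactly when both aⁱbʲ ∈ U and aⁱbʲ⁺ᵏ ∈ U, and checking the four cases (i=j or j=2i, combined with j+k=i or j+k=2i) leaves only i=j=k: so L(M′) ∩ a*b*c⁺ = {aⁿbⁿcⁿ : n≥1} would be context-free, which it is not (pumping lemma) — contradiction. (The union is an unambiguous CFL; it is determinism, not unambiguity, that fails.)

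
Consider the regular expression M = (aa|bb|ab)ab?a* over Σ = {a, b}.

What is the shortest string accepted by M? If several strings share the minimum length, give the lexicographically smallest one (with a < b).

aaa

By inspection of the expression, no string of length less than 3 matches, and aaa is the lexicographically first match of length 3.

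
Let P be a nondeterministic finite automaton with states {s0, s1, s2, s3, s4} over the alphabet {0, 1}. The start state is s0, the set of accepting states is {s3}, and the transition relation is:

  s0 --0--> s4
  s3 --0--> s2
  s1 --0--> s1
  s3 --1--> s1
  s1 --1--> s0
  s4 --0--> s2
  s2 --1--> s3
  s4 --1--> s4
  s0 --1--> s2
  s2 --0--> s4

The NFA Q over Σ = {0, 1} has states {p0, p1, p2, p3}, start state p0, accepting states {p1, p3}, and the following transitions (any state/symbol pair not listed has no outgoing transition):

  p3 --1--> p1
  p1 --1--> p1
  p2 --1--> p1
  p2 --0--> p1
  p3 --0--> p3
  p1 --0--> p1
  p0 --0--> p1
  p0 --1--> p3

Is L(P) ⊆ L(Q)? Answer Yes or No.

Exploring the product automaton P × Q from the start pair (s0, p0), following both machines on each input symbol, reaches 8 state pairs: (s0, p0), (s4, p1), (s2, p3), (s2, p1), (s4, p3), (s3, p1), (s1, p1), (s0, p1).
P accepts in {s3} and Q accepts in {p1, p3}. The reachable pairs whose P-component is accepting are (s3, p1); in each of them the Q-component is accepting too, so the product for L(P) \ L(Q) (P-component accepting, Q-component rejecting) has no reachable accepting pair and the difference is empty.
Hence every string in L(P) is also in L(Q).

Yes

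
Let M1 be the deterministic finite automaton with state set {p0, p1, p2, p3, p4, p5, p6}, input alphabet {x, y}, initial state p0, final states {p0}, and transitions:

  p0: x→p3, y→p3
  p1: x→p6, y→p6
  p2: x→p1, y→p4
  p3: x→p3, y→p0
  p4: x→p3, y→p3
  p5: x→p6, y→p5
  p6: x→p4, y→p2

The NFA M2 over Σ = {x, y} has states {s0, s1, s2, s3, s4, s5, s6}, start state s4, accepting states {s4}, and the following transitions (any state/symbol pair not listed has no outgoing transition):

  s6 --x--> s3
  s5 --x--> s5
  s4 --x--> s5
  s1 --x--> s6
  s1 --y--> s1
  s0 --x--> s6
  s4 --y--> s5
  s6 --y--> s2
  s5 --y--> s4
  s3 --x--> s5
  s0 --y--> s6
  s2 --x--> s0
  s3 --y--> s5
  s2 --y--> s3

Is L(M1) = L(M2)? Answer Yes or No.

Exploring the product automaton M1 × M2 from the start pair (p0, s4), following both machines on each input symbol, reaches 2 state pairs: (p0, s4), (p3, s5).
M1 accepts in {p0} and M2 accepts in {s4}. In every reachable pair the two components are either both accepting — (p0, s4) — or both non-accepting, so no string is accepted by exactly one of the machines: L(M1) \ L(M2) and L(M2) \ L(M1) are both empty.
Hence every string is accepted by M1 iff it is accepted by M2, and the two languages coincide.

Yes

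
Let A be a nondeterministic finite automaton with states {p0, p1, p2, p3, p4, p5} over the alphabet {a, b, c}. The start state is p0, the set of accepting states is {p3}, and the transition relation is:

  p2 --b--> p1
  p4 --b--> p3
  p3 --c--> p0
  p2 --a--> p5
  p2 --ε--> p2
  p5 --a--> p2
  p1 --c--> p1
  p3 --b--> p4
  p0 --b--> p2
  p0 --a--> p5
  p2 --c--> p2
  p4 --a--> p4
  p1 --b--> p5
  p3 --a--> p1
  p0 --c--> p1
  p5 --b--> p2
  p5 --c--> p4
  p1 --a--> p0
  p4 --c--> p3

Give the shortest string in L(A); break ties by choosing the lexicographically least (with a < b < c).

A breadth-first search from p0 reaches an accepting state first via the path p0 → p5 → p4 → p3 on input acb.
No string of length < 3 is accepted (BFS exhausts all shorter strings without reaching an accepting state), and acb is the lexicographically least accepting string of length 3.

acb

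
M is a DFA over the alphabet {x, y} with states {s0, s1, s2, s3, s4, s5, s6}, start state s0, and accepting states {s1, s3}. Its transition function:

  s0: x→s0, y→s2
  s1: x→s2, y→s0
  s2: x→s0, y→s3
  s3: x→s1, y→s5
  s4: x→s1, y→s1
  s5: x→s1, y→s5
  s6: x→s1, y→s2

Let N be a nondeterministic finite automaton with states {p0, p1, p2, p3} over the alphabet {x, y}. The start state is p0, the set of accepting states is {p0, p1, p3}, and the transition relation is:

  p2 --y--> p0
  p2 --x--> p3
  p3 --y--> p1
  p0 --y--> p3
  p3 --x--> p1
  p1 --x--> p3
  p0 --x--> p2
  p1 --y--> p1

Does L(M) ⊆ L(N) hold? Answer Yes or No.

Exploring the product automaton M × N from the start pair (s0, p0), following both machines on each input symbol, reaches 12 state pairs: (s0, p0), (s0, p2), (s2, p3), (s0, p3), (s2, p0), (s0, p1), (s3, p1), (s2, p1), (s3, p3), (s1, p3), (s5, p1), (s1, p1).
M accepts in {s1, s3} and N accepts in {p0, p1, p3}. The reachable pairs whose M-component is accepting are (s3, p1), (s3, p3), (s1, p3), (s1, p1); in each of them the N-component is accepting too, so the product for L(M) \ L(N) (M-component accepting, N-component rejecting) has no reachable accepting pair and the difference is empty.
Hence every string in L(M) is also in L(N).

Yes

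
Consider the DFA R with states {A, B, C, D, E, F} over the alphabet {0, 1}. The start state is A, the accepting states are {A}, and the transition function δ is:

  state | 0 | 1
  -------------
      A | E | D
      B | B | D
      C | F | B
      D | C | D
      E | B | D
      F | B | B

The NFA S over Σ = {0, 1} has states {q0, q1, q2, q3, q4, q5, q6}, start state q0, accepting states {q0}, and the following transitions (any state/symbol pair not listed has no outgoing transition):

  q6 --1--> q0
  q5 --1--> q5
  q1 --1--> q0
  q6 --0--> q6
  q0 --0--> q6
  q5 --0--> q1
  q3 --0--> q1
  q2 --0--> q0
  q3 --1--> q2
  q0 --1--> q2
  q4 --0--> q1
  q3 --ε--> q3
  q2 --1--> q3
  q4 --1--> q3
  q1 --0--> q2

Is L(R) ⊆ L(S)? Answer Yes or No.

Yes

Exploring the product automaton R × S from the start pair (A, q0), following both machines on each input symbol, reaches 15 state pairs: (A, q0), (E, q6), (D, q2), (B, q6), (D, q0), (C, q0), (D, q3), (C, q6), (F, q6), (B, q2), (C, q1), (B, q0), (F, q2), (B, q3), (B, q1).
R accepts in {A} and S accepts in {q0}. The reachable pairs whose R-component is accepting are (A, q0); in each of them the S-component is accepting too, so the product for L(R) \ L(S) (R-component accepting, S-component rejecting) has no reachable accepting pair and the difference is empty.
Hence every string in L(R) is also in L(S).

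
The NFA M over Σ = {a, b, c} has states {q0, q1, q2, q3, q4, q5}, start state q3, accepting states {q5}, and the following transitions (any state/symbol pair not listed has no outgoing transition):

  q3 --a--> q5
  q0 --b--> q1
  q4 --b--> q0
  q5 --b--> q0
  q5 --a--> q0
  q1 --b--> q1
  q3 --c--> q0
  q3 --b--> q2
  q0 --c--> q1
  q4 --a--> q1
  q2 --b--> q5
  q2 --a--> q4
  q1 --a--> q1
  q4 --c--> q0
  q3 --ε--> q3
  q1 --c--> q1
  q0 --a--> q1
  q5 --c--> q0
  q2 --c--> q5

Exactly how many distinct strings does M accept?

3

The useful subgraph on states {q2, q3, q5} is acyclic, so L(M) is finite; the longest accepting path visits 3 useful states, giving maximum string length 2.
Counting accepting paths from q3 by length: 1 of length 1, 2 of length 2. Total 3.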